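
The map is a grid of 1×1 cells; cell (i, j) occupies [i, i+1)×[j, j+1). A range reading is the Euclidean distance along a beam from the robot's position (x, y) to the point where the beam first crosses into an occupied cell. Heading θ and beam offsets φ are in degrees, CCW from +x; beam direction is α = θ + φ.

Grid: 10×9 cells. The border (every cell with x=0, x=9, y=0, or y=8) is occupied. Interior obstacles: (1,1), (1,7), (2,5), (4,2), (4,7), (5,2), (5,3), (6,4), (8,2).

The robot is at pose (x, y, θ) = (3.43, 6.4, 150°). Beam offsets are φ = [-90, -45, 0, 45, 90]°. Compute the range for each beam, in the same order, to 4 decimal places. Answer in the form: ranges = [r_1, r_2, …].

ranges = [1.1400, 1.6564, 1.6512, 2.5157, 0.8600]

beam 1: φ=-90°, α=60°
  d=(0.5000,0.8660)  start (3,6)  tX=1.1400 tY=0.6928  stride 1/|dx|=2.0000 1/|dy|=1.1547
    cross y-line → (3,7), t=0.6928
    cross x-line → (4,7), t=1.1400 (wall)
  → r_1 = 1.1400
beam 2: φ=-45°, α=105°
  d=(-0.2588,0.9659)  start (3,6)  tX=1.6614 tY=0.6212  stride 1/|dx|=3.8637 1/|dy|=1.0353
    cross y-line → (3,7), t=0.6212
    cross y-line → (3,8), t=1.6564 (wall)
  → r_2 = 1.6564
beam 3: φ=0°, α=150°
  d=(-0.8660,0.5000)  start (3,6)  tX=0.4965 tY=1.2000  stride 1/|dx|=1.1547 1/|dy|=2.0000
    cross x-line → (2,6), t=0.4965
    cross y-line → (2,7), t=1.2000
    cross x-line → (1,7), t=1.6512 (wall)
  → r_3 = 1.6512
beam 4: φ=45°, α=195°
  d=(-0.9659,-0.2588)  start (3,6)  tX=0.4452 tY=1.5455  stride 1/|dx|=1.0353 1/|dy|=3.8637
    cross x-line → (2,6), t=0.4452
    cross x-line → (1,6), t=1.4804
    cross y-line → (1,5), t=1.5455
    cross x-line → (0,5), t=2.5157 (wall)
  → r_4 = 2.5157
beam 5: φ=90°, α=240°
  d=(-0.5000,-0.8660)  start (3,6)  tX=0.8600 tY=0.4619  stride 1/|dx|=2.0000 1/|dy|=1.1547
    cross y-line → (3,5), t=0.4619
    cross x-line → (2,5), t=0.8600 (wall)
  → r_5 = 0.8600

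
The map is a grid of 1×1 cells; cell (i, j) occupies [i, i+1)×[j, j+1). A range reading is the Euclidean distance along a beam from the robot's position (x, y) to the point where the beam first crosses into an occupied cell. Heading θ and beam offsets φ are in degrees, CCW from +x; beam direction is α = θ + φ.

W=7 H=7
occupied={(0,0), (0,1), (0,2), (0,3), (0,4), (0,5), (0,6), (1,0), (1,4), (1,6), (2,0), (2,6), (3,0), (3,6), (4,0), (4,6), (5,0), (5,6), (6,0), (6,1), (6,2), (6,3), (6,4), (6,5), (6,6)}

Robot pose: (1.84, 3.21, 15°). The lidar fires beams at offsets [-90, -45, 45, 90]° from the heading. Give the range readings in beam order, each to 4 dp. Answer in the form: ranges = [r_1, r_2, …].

ranges = [2.2880, 4.4200, 3.2216, 0.8179]

beam 1: φ=-90°, α=285°
  direction (0.2588, -0.9659); cell (1,3); t to first gridline: x 0.6182, y 0.2174 (then +3.8637 / +1.0353)
    (1,2) via y @ 0.2174
    (2,2) via x @ 0.6182
    (2,1) via y @ 1.2527
    (2,0) via y @ 2.2880  # hit
  → r_1 = 2.2880
beam 2: φ=-45°, α=330°
  direction (0.8660, -0.5000); cell (1,3); t to first gridline: x 0.1848, y 0.4200 (then +1.1547 / +2.0000)
    (2,3) via x @ 0.1848
    (2,2) via y @ 0.4200
    (3,2) via x @ 1.3395
    (3,1) via y @ 2.4200
    (4,1) via x @ 2.4942
    (5,1) via x @ 3.6489
    (5,0) via y @ 4.4200  # hit
  → r_2 = 4.4200
beam 3: φ=45°, α=60°
  direction (0.5000, 0.8660); cell (1,3); t to first gridline: x 0.3200, y 0.9122 (then +2.0000 / +1.1547)
    (2,3) via x @ 0.3200
    (2,4) via y @ 0.9122
    (2,5) via y @ 2.0669
    (3,5) via x @ 2.3200
    (3,6) via y @ 3.2216  # hit
  → r_3 = 3.2216
beam 4: φ=90°, α=105°
  direction (-0.2588, 0.9659); cell (1,3); t to first gridline: x 3.2455, y 0.8179 (then +3.8637 / +1.0353)
    (1,4) via y @ 0.8179  # hit
  → r_4 = 0.8179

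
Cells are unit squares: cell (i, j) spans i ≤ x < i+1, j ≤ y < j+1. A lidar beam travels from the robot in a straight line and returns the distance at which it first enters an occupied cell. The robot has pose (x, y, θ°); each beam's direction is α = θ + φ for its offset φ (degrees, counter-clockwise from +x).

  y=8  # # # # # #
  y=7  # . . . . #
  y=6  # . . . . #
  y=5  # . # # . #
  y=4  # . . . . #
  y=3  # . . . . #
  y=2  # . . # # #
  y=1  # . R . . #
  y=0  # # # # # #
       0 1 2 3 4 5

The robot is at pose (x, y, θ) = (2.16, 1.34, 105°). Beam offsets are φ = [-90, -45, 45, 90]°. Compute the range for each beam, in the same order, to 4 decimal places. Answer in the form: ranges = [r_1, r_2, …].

ranges = [2.5500, 1.6800, 1.3395, 1.2009]

beam 1: φ=-90°, α=15°
  cosα=0.9659 sinα=0.2588 | (2,1) | tMaxX 0.8696 tMaxY 2.5500 | tΔX 1.0353 tΔY 3.8637
    t=0.8696 [x] (3,1)
    t=1.9049 [x] (4,1)
    t=2.5500 [y] (4,2) — stop
  → r_1 = 2.5500
beam 2: φ=-45°, α=60°
  cosα=0.5000 sinα=0.8660 | (2,1) | tMaxX 1.6800 tMaxY 0.7621 | tΔX 2.0000 tΔY 1.1547
    t=0.7621 [y] (2,2)
    t=1.6800 [x] (3,2) — stop
  → r_2 = 1.6800
beam 3: φ=45°, α=150°
  cosα=-0.8660 sinα=0.5000 | (2,1) | tMaxX 0.1848 tMaxY 1.3200 | tΔX 1.1547 tΔY 2.0000
    t=0.1848 [x] (1,1)
    t=1.3200 [y] (1,2)
    t=1.3395 [x] (0,2) — stop
  → r_3 = 1.3395
beam 4: φ=90°, α=195°
  cosα=-0.9659 sinα=-0.2588 | (2,1) | tMaxX 0.1656 tMaxY 1.3137 | tΔX 1.0353 tΔY 3.8637
    t=0.1656 [x] (1,1)
    t=1.2009 [x] (0,1) — stop
  → r_4 = 1.2009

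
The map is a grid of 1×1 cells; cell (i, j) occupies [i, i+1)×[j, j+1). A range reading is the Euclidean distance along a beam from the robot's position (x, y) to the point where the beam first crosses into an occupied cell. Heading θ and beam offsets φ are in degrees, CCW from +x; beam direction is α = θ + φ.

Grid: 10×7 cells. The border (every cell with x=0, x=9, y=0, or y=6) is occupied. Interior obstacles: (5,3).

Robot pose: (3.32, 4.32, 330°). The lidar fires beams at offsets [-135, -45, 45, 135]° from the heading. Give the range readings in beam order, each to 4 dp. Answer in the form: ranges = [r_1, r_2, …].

ranges = [2.4018, 3.4371, 5.8804, 1.7393]

beam 1: φ=-135°, α=195°
  direction (-0.9659, -0.2588); cell (3,4); t to first gridline: x 0.3313, y 1.2364 (then +1.0353 / +3.8637)
    (2,4) via x @ 0.3313
    (2,3) via y @ 1.2364
    (1,3) via x @ 1.3666
    (0,3) via x @ 2.4018  # hit
  → r_1 = 2.4018
beam 2: φ=-45°, α=285°
  direction (0.2588, -0.9659); cell (3,4); t to first gridline: x 2.6273, y 0.3313 (then +3.8637 / +1.0353)
    (3,3) via y @ 0.3313
    (3,2) via y @ 1.3666
    (3,1) via y @ 2.4018
    (4,1) via x @ 2.6273
    (4,0) via y @ 3.4371  # hit
  → r_2 = 3.4371
beam 3: φ=45°, α=15°
  direction (0.9659, 0.2588); cell (3,4); t to first gridline: x 0.7040, y 2.6273 (then +1.0353 / +3.8637)
    (4,4) via x @ 0.7040
    (5,4) via x @ 1.7393
    (5,5) via y @ 2.6273
    (6,5) via x @ 2.7745
    (7,5) via x @ 3.8098
    (8,5) via x @ 4.8451
    (9,5) via x @ 5.8804  # hit
  → r_3 = 5.8804
beam 4: φ=135°, α=105°
  direction (-0.2588, 0.9659); cell (3,4); t to first gridline: x 1.2364, y 0.7040 (then +3.8637 / +1.0353)
    (3,5) via y @ 0.7040
    (2,5) via x @ 1.2364
    (2,6) via y @ 1.7393  # hit
  → r_4 = 1.7393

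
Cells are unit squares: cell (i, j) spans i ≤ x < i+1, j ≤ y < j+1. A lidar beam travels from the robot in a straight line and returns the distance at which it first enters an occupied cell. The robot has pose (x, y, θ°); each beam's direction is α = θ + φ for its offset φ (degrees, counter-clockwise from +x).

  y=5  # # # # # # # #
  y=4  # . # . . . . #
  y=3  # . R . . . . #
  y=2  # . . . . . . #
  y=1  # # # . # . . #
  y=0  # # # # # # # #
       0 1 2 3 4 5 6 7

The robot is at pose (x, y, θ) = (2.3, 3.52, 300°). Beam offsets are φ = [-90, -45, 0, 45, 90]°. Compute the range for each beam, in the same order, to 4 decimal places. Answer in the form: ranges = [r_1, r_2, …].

ranges = [1.5011, 1.5736, 2.9098, 4.8658, 2.9600]

beam 1: φ=-90°, α=210°
  d=(-0.8660,-0.5000)  start (2,3)  tX=0.3464 tY=1.0400  stride 1/|dx|=1.1547 1/|dy|=2.0000
    cross x-line → (1,3), t=0.3464
    cross y-line → (1,2), t=1.0400
    cross x-line → (0,2), t=1.5011 (wall)
  → r_1 = 1.5011
beam 2: φ=-45°, α=255°
  d=(-0.2588,-0.9659)  start (2,3)  tX=1.1591 tY=0.5383  stride 1/|dx|=3.8637 1/|dy|=1.0353
    cross y-line → (2,2), t=0.5383
    cross x-line → (1,2), t=1.1591
    cross y-line → (1,1), t=1.5736 (wall)
  → r_2 = 1.5736
beam 3: φ=0°, α=300°
  d=(0.5000,-0.8660)  start (2,3)  tX=1.4000 tY=0.6004  stride 1/|dx|=2.0000 1/|dy|=1.1547
    cross y-line → (2,2), t=0.6004
    cross x-line → (3,2), t=1.4000
    cross y-line → (3,1), t=1.7551
    cross y-line → (3,0), t=2.9098 (wall)
  → r_3 = 2.9098
beam 4: φ=45°, α=345°
  d=(0.9659,-0.2588)  start (2,3)  tX=0.7247 tY=2.0091  stride 1/|dx|=1.0353 1/|dy|=3.8637
    cross x-line → (3,3), t=0.7247
    cross x-line → (4,3), t=1.7600
    cross y-line → (4,2), t=2.0091
    cross x-line → (5,2), t=2.7952
    cross x-line → (6,2), t=3.8305
    cross x-line → (7,2), t=4.8658 (wall)
  → r_4 = 4.8658
beam 5: φ=90°, α=30°
  d=(0.8660,0.5000)  start (2,3)  tX=0.8083 tY=0.9600  stride 1/|dx|=1.1547 1/|dy|=2.0000
    cross x-line → (3,3), t=0.8083
    cross y-line → (3,4), t=0.9600
    cross x-line → (4,4), t=1.9630
    cross y-line → (4,5), t=2.9600 (wall)
  → r_5 = 2.9600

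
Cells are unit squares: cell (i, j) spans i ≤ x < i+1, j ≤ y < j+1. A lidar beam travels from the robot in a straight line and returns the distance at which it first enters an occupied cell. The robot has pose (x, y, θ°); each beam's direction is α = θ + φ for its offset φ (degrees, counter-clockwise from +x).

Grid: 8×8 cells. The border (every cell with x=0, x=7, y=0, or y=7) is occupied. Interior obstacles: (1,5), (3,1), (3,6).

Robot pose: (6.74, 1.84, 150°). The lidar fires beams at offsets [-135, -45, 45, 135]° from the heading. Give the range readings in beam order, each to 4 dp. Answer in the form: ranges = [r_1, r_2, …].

beam 1: φ=-135°, α=15°
  direction (0.9659, 0.2588); cell (6,1); t to first gridline: x 0.2692, y 0.6182 (then +1.0353 / +3.8637)
    (7,1) via x @ 0.2692  # hit
  → r_1 = 0.2692
beam 2: φ=-45°, α=105°
  direction (-0.2588, 0.9659); cell (6,1); t to first gridline: x 2.8591, y 0.1656 (then +3.8637 / +1.0353)
    (6,2) via y @ 0.1656
    (6,3) via y @ 1.2009
    (6,4) via y @ 2.2362
    (5,4) via x @ 2.8591
    (5,5) via y @ 3.2715
    (5,6) via y @ 4.3067
    (5,7) via y @ 5.3420  # hit
  → r_2 = 5.3420
beam 3: φ=45°, α=195°
  direction (-0.9659, -0.2588); cell (6,1); t to first gridline: x 0.7661, y 3.2455 (then +1.0353 / +3.8637)
    (5,1) via x @ 0.7661
    (4,1) via x @ 1.8014
    (3,1) via x @ 2.8367  # hit
  → r_3 = 2.8367
beam 4: φ=135°, α=285°
  direction (0.2588, -0.9659); cell (6,1); t to first gridline: x 1.0046, y 0.8696 (then +3.8637 / +1.0353)
    (6,0) via y @ 0.8696  # hit
  → r_4 = 0.8696

ranges = [0.2692, 5.3420, 2.8367, 0.8696]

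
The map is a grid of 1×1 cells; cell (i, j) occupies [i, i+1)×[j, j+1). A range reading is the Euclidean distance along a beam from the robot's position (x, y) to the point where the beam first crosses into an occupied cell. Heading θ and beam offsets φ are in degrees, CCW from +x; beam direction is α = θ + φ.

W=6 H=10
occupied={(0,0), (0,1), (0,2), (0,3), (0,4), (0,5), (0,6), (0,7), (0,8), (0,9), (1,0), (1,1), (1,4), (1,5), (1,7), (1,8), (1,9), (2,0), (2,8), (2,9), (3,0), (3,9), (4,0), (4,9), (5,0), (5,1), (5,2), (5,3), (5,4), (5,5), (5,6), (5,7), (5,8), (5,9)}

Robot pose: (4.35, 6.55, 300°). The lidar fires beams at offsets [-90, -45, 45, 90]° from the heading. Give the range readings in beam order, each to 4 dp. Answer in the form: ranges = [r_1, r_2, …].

ranges = [2.7135, 5.7458, 0.6729, 0.7506]

beam 1: φ=-90°, α=210°
  dir = (cos 210°, sin 210°) = (-0.8660, -0.5000); from cell (4,6)
  next x-line at t=0.4041, next y-line at t=1.1000; Δt_x=1.1547, Δt_y=2.0000
    x: enter (3,6) at t=0.4041
    y: enter (3,5) at t=1.1000
    x: enter (2,5) at t=1.5588
    x: enter (1,5) at t=2.7135 ← occupied
  → r_1 = 2.7135
beam 2: φ=-45°, α=255°
  dir = (cos 255°, sin 255°) = (-0.2588, -0.9659); from cell (4,6)
  next x-line at t=1.3523, next y-line at t=0.5694; Δt_x=3.8637, Δt_y=1.0353
    y: enter (4,5) at t=0.5694
    x: enter (3,5) at t=1.3523
    y: enter (3,4) at t=1.6047
    y: enter (3,3) at t=2.6400
    y: enter (3,2) at t=3.6752
    y: enter (3,1) at t=4.7105
    x: enter (2,1) at t=5.2160
    y: enter (2,0) at t=5.7458 ← occupied
  → r_2 = 5.7458
beam 3: φ=45°, α=345°
  dir = (cos 345°, sin 345°) = (0.9659, -0.2588); from cell (4,6)
  next x-line at t=0.6729, next y-line at t=2.1250; Δt_x=1.0353, Δt_y=3.8637
    x: enter (5,6) at t=0.6729 ← occupied
  → r_3 = 0.6729
beam 4: φ=90°, α=30°
  dir = (cos 30°, sin 30°) = (0.8660, 0.5000); from cell (4,6)
  next x-line at t=0.7506, next y-line at t=0.9000; Δt_x=1.1547, Δt_y=2.0000
    x: enter (5,6) at t=0.7506 ← occupied
  → r_4 = 0.7506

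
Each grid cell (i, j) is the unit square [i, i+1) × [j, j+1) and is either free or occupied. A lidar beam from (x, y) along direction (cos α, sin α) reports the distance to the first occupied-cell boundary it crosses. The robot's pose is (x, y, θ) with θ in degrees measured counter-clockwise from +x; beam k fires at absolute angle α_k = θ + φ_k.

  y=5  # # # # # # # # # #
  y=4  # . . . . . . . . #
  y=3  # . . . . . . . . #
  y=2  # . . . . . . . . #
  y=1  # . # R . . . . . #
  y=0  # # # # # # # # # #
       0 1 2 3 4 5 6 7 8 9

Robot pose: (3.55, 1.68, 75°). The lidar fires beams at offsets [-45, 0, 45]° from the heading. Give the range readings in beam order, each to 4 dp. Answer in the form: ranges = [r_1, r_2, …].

ranges = [6.2931, 3.4371, 3.8336]

beam 1: φ=-45°, α=30°
  d=(0.8660,0.5000)  start (3,1)  tX=0.5196 tY=0.6400  stride 1/|dx|=1.1547 1/|dy|=2.0000
    cross x-line → (4,1), t=0.5196
    cross y-line → (4,2), t=0.6400
    cross x-line → (5,2), t=1.6743
    cross y-line → (5,3), t=2.6400
    cross x-line → (6,3), t=2.8290
    cross x-line → (7,3), t=3.9837
    cross y-line → (7,4), t=4.6400
    cross x-line → (8,4), t=5.1384
    cross x-line → (9,4), t=6.2931 (wall)
  → r_1 = 6.2931
beam 2: φ=0°, α=75°
  d=(0.2588,0.9659)  start (3,1)  tX=1.7387 tY=0.3313  stride 1/|dx|=3.8637 1/|dy|=1.0353
    cross y-line → (3,2), t=0.3313
    cross y-line → (3,3), t=1.3666
    cross x-line → (4,3), t=1.7387
    cross y-line → (4,4), t=2.4018
    cross y-line → (4,5), t=3.4371 (wall)
  → r_2 = 3.4371
beam 3: φ=45°, α=120°
  d=(-0.5000,0.8660)  start (3,1)  tX=1.1000 tY=0.3695  stride 1/|dx|=2.0000 1/|dy|=1.1547
    cross y-line → (3,2), t=0.3695
    cross x-line → (2,2), t=1.1000
    cross y-line → (2,3), t=1.5242
    cross y-line → (2,4), t=2.6789
    cross x-line → (1,4), t=3.1000
    cross y-line → (1,5), t=3.8336 (wall)
  → r_3 = 3.8336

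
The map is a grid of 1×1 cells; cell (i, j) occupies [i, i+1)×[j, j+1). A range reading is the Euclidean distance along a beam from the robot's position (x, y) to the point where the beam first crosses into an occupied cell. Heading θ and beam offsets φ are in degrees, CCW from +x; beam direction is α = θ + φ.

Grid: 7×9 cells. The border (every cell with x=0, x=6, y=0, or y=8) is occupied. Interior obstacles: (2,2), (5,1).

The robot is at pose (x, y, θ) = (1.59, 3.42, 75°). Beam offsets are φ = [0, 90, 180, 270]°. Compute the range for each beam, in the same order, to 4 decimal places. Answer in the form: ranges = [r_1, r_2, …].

beam 1: φ=0°, α=75°
  dir = (cos 75°, sin 75°) = (0.2588, 0.9659); from cell (1,3)
  next x-line at t=1.5841, next y-line at t=0.6005; Δt_x=3.8637, Δt_y=1.0353
    y: enter (1,4) at t=0.6005
    x: enter (2,4) at t=1.5841
    y: enter (2,5) at t=1.6357
    y: enter (2,6) at t=2.6710
    y: enter (2,7) at t=3.7063
    y: enter (2,8) at t=4.7416 ← occupied
  → r_1 = 4.7416
beam 2: φ=90°, α=165°
  dir = (cos 165°, sin 165°) = (-0.9659, 0.2588); from cell (1,3)
  next x-line at t=0.6108, next y-line at t=2.2409; Δt_x=1.0353, Δt_y=3.8637
    x: enter (0,3) at t=0.6108 ← occupied
  → r_2 = 0.6108
beam 3: φ=180°, α=255°
  dir = (cos 255°, sin 255°) = (-0.2588, -0.9659); from cell (1,3)
  next x-line at t=2.2796, next y-line at t=0.4348; Δt_x=3.8637, Δt_y=1.0353
    y: enter (1,2) at t=0.4348
    y: enter (1,1) at t=1.4701
    x: enter (0,1) at t=2.2796 ← occupied
  → r_3 = 2.2796
beam 4: φ=270°, α=345°
  dir = (cos 345°, sin 345°) = (0.9659, -0.2588); from cell (1,3)
  next x-line at t=0.4245, next y-line at t=1.6228; Δt_x=1.0353, Δt_y=3.8637
    x: enter (2,3) at t=0.4245
    x: enter (3,3) at t=1.4597
    y: enter (3,2) at t=1.6228
    x: enter (4,2) at t=2.4950
    x: enter (5,2) at t=3.5303
    x: enter (6,2) at t=4.5656 ← occupied
  → r_4 = 4.5656

ranges = [4.7416, 0.6108, 2.2796, 4.5656]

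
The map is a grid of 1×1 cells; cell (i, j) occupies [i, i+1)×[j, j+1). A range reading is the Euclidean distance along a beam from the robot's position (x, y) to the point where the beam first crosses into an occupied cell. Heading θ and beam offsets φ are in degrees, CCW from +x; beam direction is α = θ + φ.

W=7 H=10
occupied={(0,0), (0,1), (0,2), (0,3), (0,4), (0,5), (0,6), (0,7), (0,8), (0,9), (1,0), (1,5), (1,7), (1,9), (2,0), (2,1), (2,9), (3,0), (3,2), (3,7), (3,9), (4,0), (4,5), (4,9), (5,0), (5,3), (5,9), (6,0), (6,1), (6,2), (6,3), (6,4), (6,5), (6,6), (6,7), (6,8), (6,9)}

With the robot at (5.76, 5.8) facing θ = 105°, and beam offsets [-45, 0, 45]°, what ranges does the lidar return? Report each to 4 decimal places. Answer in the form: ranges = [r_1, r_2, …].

beam 1: φ=-45°, α=60°
  dir = (cos 60°, sin 60°) = (0.5000, 0.8660); from cell (5,5)
  next x-line at t=0.4800, next y-line at t=0.2309; Δt_x=2.0000, Δt_y=1.1547
    y: enter (5,6) at t=0.2309
    x: enter (6,6) at t=0.4800 ← occupied
  → r_1 = 0.4800
beam 2: φ=0°, α=105°
  dir = (cos 105°, sin 105°) = (-0.2588, 0.9659); from cell (5,5)
  next x-line at t=2.9364, next y-line at t=0.2071; Δt_x=3.8637, Δt_y=1.0353
    y: enter (5,6) at t=0.2071
    y: enter (5,7) at t=1.2423
    y: enter (5,8) at t=2.2776
    x: enter (4,8) at t=2.9364
    y: enter (4,9) at t=3.3129 ← occupied
  → r_2 = 3.3129
beam 3: φ=45°, α=150°
  dir = (cos 150°, sin 150°) = (-0.8660, 0.5000); from cell (5,5)
  next x-line at t=0.8776, next y-line at t=0.4000; Δt_x=1.1547, Δt_y=2.0000
    y: enter (5,6) at t=0.4000
    x: enter (4,6) at t=0.8776
    x: enter (3,6) at t=2.0323
    y: enter (3,7) at t=2.4000 ← occupied
  → r_3 = 2.4000

ranges = [0.4800, 3.3129, 2.4000]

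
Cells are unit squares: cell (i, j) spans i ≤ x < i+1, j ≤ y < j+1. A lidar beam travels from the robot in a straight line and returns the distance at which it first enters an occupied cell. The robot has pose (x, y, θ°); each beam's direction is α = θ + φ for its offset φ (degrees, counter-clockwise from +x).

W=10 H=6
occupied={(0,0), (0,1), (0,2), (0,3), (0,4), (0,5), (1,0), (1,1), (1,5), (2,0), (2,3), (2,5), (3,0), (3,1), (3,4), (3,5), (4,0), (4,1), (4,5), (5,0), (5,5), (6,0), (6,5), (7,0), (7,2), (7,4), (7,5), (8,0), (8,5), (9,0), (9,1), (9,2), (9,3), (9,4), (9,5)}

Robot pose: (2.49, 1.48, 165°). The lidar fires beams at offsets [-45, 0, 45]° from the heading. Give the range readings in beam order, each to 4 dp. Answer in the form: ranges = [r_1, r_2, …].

ranges = [2.9800, 0.5073, 0.5658]

beam 1: φ=-45°, α=120°
  cosα=-0.5000 sinα=0.8660 | (2,1) | tMaxX 0.9800 tMaxY 0.6004 | tΔX 2.0000 tΔY 1.1547
    t=0.6004 [y] (2,2)
    t=0.9800 [x] (1,2)
    t=1.7551 [y] (1,3)
    t=2.9098 [y] (1,4)
    t=2.9800 [x] (0,4) — stop
  → r_1 = 2.9800
beam 2: φ=0°, α=165°
  cosα=-0.9659 sinα=0.2588 | (2,1) | tMaxX 0.5073 tMaxY 2.0091 | tΔX 1.0353 tΔY 3.8637
    t=0.5073 [x] (1,1) — stop
  → r_2 = 0.5073
beam 3: φ=45°, α=210°
  cosα=-0.8660 sinα=-0.5000 | (2,1) | tMaxX 0.5658 tMaxY 0.9600 | tΔX 1.1547 tΔY 2.0000
    t=0.5658 [x] (1,1) — stop
  → r_3 = 0.5658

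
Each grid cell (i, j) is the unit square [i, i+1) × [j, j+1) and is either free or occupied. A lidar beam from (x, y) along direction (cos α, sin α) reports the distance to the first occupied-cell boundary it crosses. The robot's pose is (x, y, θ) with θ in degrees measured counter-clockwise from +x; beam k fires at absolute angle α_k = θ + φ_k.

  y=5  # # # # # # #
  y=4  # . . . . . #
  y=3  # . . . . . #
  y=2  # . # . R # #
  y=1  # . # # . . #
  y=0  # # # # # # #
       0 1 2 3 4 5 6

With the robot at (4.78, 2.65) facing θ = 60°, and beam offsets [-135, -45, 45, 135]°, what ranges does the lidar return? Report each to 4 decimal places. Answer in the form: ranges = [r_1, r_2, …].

ranges = [1.7082, 0.2278, 2.4329, 1.8428]

beam 1: φ=-135°, α=285°
  d=(0.2588,-0.9659)  start (4,2)  tX=0.8500 tY=0.6729  stride 1/|dx|=3.8637 1/|dy|=1.0353
    cross y-line → (4,1), t=0.6729
    cross x-line → (5,1), t=0.8500
    cross y-line → (5,0), t=1.7082 (wall)
  → r_1 = 1.7082
beam 2: φ=-45°, α=15°
  d=(0.9659,0.2588)  start (4,2)  tX=0.2278 tY=1.3523  stride 1/|dx|=1.0353 1/|dy|=3.8637
    cross x-line → (5,2), t=0.2278 (wall)
  → r_2 = 0.2278
beam 3: φ=45°, α=105°
  d=(-0.2588,0.9659)  start (4,2)  tX=3.0137 tY=0.3623  stride 1/|dx|=3.8637 1/|dy|=1.0353
    cross y-line → (4,3), t=0.3623
    cross y-line → (4,4), t=1.3976
    cross y-line → (4,5), t=2.4329 (wall)
  → r_3 = 2.4329
beam 4: φ=135°, α=195°
  d=(-0.9659,-0.2588)  start (4,2)  tX=0.8075 tY=2.5114  stride 1/|dx|=1.0353 1/|dy|=3.8637
    cross x-line → (3,2), t=0.8075
    cross x-line → (2,2), t=1.8428 (wall)
  → r_4 = 1.8428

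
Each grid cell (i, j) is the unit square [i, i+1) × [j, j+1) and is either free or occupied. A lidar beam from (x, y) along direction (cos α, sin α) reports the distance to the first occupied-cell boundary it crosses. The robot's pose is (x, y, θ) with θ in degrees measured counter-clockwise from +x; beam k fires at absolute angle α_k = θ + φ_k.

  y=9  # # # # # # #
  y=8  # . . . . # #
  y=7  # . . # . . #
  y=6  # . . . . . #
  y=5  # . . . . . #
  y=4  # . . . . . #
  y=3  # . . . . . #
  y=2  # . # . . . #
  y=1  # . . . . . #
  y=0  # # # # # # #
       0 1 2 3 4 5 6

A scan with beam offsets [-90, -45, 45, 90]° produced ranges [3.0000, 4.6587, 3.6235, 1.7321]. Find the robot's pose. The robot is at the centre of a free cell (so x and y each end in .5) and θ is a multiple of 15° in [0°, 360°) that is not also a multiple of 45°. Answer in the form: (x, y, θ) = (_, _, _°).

(x, y, θ) = (2.5, 5.5, 330°)

Enumerate (i+0.5, j+0.5, θ) over the 37 free cells and 16 admissible headings. For each, cast all 4 beams and compare to the given ranges.
  (2.5, 6.5, 300°): beam 1 = 1.7321 ≠ 3.0000 ✗
  (1.5, 2.5, 300°): beam 1 = 0.5774 ≠ 3.0000 ✗
  (4.5, 1.5, 300°): beam 1 = 1.0000 ≠ 3.0000 ✗
  …
  (2.5, 5.5, 330°): r_1=3.0000, r_2=4.6587, r_3=3.6235, r_4=1.7321 — all match ✓
Only this pose fits every beam.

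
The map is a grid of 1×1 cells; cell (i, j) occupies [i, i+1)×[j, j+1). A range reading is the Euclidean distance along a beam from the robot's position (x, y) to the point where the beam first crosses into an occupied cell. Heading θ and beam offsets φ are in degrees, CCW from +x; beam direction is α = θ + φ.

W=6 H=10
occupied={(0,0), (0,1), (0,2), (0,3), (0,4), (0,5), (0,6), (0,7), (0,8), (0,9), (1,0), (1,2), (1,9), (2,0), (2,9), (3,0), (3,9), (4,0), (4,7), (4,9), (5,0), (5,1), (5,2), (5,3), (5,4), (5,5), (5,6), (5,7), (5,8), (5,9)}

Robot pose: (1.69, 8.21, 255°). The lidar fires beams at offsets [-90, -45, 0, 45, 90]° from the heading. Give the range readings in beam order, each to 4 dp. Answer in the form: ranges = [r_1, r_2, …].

beam 1: φ=-90°, α=165°
  cosα=-0.9659 sinα=0.2588 | (1,8) | tMaxX 0.7143 tMaxY 3.0523 | tΔX 1.0353 tΔY 3.8637
    t=0.7143 [x] (0,8) — stop
  → r_1 = 0.7143
beam 2: φ=-45°, α=210°
  cosα=-0.8660 sinα=-0.5000 | (1,8) | tMaxX 0.7967 tMaxY 0.4200 | tΔX 1.1547 tΔY 2.0000
    t=0.4200 [y] (1,7)
    t=0.7967 [x] (0,7) — stop
  → r_2 = 0.7967
beam 3: φ=0°, α=255°
  cosα=-0.2588 sinα=-0.9659 | (1,8) | tMaxX 2.6660 tMaxY 0.2174 | tΔX 3.8637 tΔY 1.0353
    t=0.2174 [y] (1,7)
    t=1.2527 [y] (1,6)
    t=2.2880 [y] (1,5)
    t=2.6660 [x] (0,5) — stop
  → r_3 = 2.6660
beam 4: φ=45°, α=300°
  cosα=0.5000 sinα=-0.8660 | (1,8) | tMaxX 0.6200 tMaxY 0.2425 | tΔX 2.0000 tΔY 1.1547
    t=0.2425 [y] (1,7)
    t=0.6200 [x] (2,7)
    t=1.3972 [y] (2,6)
    t=2.5519 [y] (2,5)
    t=2.6200 [x] (3,5)
    t=3.7066 [y] (3,4)
    t=4.6200 [x] (4,4)
    t=4.8613 [y] (4,3)
    t=6.0160 [y] (4,2)
    t=6.6200 [x] (5,2) — stop
  → r_4 = 6.6200
beam 5: φ=90°, α=345°
  cosα=0.9659 sinα=-0.2588 | (1,8) | tMaxX 0.3209 tMaxY 0.8114 | tΔX 1.0353 tΔY 3.8637
    t=0.3209 [x] (2,8)
    t=0.8114 [y] (2,7)
    t=1.3562 [x] (3,7)
    t=2.3915 [x] (4,7) — stop
  → r_5 = 2.3915

ranges = [0.7143, 0.7967, 2.6660, 6.6200, 2.3915]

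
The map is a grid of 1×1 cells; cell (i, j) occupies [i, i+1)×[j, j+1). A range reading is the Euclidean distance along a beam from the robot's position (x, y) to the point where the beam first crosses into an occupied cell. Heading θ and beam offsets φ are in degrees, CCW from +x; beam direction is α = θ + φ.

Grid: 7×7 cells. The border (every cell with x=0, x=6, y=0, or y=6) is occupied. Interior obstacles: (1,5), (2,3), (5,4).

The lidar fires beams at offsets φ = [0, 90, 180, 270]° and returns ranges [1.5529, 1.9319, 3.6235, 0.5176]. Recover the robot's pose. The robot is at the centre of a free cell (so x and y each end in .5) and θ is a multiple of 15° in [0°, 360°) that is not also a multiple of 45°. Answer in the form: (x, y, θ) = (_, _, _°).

Candidates: 22 free-cell centres × 16 headings = 352 poses. Raycast each; keep the one whose scan matches to 4 dp.
  (1.5, 3.5, 195°): beam 1 = 0.5176 ≠ 1.5529 ✗
  (4.5, 2.5, 150°): beam 1 = 1.7321 ≠ 1.5529 ✗
  (1.5, 1.5, 75°): beam 1 = 1.9319 ≠ 1.5529 ✗
  (5.5, 3.5, 75°): beam 1 = 0.5176 ≠ 1.5529 ✗
  …
  (4.5, 4.5, 105°): r_1=1.5529, r_2=1.9319, r_3=3.6235, r_4=0.5176 — all match ✓
No second candidate reproduces the full scan.

(x, y, θ) = (4.5, 4.5, 105°)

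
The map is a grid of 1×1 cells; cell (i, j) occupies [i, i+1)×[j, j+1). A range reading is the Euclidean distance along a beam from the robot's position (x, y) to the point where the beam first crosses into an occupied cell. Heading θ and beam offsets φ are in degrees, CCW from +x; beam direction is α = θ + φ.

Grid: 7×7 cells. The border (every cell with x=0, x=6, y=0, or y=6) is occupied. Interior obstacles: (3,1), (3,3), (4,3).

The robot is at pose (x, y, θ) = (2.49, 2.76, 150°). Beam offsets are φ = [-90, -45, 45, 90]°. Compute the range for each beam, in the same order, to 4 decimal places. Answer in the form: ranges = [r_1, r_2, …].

ranges = [1.0200, 3.3543, 1.5426, 2.0323]

beam 1: φ=-90°, α=60°
  cosα=0.5000 sinα=0.8660 | (2,2) | tMaxX 1.0200 tMaxY 0.2771 | tΔX 2.0000 tΔY 1.1547
    t=0.2771 [y] (2,3)
    t=1.0200 [x] (3,3) — stop
  → r_1 = 1.0200
beam 2: φ=-45°, α=105°
  cosα=-0.2588 sinα=0.9659 | (2,2) | tMaxX 1.8932 tMaxY 0.2485 | tΔX 3.8637 tΔY 1.0353
    t=0.2485 [y] (2,3)
    t=1.2837 [y] (2,4)
    t=1.8932 [x] (1,4)
    t=2.3190 [y] (1,5)
    t=3.3543 [y] (1,6) — stop
  → r_2 = 3.3543
beam 3: φ=45°, α=195°
  cosα=-0.9659 sinα=-0.2588 | (2,2) | tMaxX 0.5073 tMaxY 2.9364 | tΔX 1.0353 tΔY 3.8637
    t=0.5073 [x] (1,2)
    t=1.5426 [x] (0,2) — stop
  → r_3 = 1.5426
beam 4: φ=90°, α=240°
  cosα=-0.5000 sinα=-0.8660 | (2,2) | tMaxX 0.9800 tMaxY 0.8776 | tΔX 2.0000 tΔY 1.1547
    t=0.8776 [y] (2,1)
    t=0.9800 [x] (1,1)
    t=2.0323 [y] (1,0) — stop
  → r_4 = 2.0323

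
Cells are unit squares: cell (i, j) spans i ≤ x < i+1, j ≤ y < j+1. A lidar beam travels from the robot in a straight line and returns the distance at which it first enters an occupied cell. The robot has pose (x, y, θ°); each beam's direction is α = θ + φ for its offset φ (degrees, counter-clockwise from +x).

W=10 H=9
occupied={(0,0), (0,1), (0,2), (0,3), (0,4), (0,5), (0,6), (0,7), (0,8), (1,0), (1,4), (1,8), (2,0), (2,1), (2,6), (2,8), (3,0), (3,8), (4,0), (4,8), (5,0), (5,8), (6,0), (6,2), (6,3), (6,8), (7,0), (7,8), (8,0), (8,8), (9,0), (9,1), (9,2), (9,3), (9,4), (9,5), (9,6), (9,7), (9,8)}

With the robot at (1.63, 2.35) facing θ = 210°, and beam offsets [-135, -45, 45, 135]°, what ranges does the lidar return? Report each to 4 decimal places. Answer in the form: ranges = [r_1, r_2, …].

beam 1: φ=-135°, α=75°
  d=(0.2588,0.9659)  start (1,2)  tX=1.4296 tY=0.6729  stride 1/|dx|=3.8637 1/|dy|=1.0353
    cross y-line → (1,3), t=0.6729
    cross x-line → (2,3), t=1.4296
    cross y-line → (2,4), t=1.7082
    cross y-line → (2,5), t=2.7435
    cross y-line → (2,6), t=3.7788 (wall)
  → r_1 = 3.7788
beam 2: φ=-45°, α=165°
  d=(-0.9659,0.2588)  start (1,2)  tX=0.6522 tY=2.5114  stride 1/|dx|=1.0353 1/|dy|=3.8637
    cross x-line → (0,2), t=0.6522 (wall)
  → r_2 = 0.6522
beam 3: φ=45°, α=255°
  d=(-0.2588,-0.9659)  start (1,2)  tX=2.4341 tY=0.3623  stride 1/|dx|=3.8637 1/|dy|=1.0353
    cross y-line → (1,1), t=0.3623
    cross y-line → (1,0), t=1.3976 (wall)
  → r_3 = 1.3976
beam 4: φ=135°, α=345°
  d=(0.9659,-0.2588)  start (1,2)  tX=0.3831 tY=1.3523  stride 1/|dx|=1.0353 1/|dy|=3.8637
    cross x-line → (2,2), t=0.3831
    cross y-line → (2,1), t=1.3523 (wall)
  → r_4 = 1.3523

ranges = [3.7788, 0.6522, 1.3976, 1.3523]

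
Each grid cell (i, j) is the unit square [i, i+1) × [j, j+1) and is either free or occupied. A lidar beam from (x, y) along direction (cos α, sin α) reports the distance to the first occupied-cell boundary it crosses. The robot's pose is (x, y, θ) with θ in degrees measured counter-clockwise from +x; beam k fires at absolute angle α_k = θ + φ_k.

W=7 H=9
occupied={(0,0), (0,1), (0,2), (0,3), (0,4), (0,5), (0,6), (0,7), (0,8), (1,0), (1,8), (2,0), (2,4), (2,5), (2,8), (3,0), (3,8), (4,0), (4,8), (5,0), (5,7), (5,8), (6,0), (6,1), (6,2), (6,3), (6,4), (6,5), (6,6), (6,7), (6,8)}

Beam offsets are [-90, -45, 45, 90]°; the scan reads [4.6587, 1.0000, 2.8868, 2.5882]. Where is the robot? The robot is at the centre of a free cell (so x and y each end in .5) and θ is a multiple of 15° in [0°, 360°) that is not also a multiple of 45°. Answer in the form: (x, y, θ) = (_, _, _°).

(x, y, θ) = (3.5, 3.5, 165°)

Candidates: 32 free-cell centres × 16 headings = 512 poses. Raycast each; keep the one whose scan matches to 4 dp.
  (3.5, 1.5, 30°): beam 1 = 0.5774 ≠ 4.6587 ✗
  (5.5, 5.5, 120°): beam 1 = 0.5774 ≠ 4.6587 ✗
  (1.5, 4.5, 300°): beam 1 = 0.5774 ≠ 4.6587 ✗
  (5.5, 3.5, 75°): beam 1 = 0.5176 ≠ 4.6587 ✗
  (5.5, 6.5, 120°): beam 1 = 0.5774 ≠ 4.6587 ✗
  …
  (3.5, 3.5, 165°): r_1=4.6587, r_2=1.0000, r_3=2.8868, r_4=2.5882 — all match ✓
No second candidate reproduces the full scan.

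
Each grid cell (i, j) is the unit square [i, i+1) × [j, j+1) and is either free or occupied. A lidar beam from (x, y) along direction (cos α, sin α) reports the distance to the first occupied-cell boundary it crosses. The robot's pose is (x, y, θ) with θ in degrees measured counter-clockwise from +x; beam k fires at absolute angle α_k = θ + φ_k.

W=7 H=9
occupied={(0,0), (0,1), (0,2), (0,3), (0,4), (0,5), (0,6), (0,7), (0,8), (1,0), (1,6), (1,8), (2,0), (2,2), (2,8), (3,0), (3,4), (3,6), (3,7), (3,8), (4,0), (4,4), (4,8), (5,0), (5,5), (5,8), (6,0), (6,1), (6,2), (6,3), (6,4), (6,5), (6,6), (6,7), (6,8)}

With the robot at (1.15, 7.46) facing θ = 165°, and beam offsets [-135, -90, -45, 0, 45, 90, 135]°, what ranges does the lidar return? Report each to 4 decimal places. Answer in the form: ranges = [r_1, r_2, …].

beam 1: φ=-135°, α=30°
  direction (0.8660, 0.5000); cell (1,7); t to first gridline: x 0.9815, y 1.0800 (then +1.1547 / +2.0000)
    (2,7) via x @ 0.9815
    (2,8) via y @ 1.0800  # hit
  → r_1 = 1.0800
beam 2: φ=-90°, α=75°
  direction (0.2588, 0.9659); cell (1,7); t to first gridline: x 3.2841, y 0.5590 (then +3.8637 / +1.0353)
    (1,8) via y @ 0.5590  # hit
  → r_2 = 0.5590
beam 3: φ=-45°, α=120°
  direction (-0.5000, 0.8660); cell (1,7); t to first gridline: x 0.3000, y 0.6235 (then +2.0000 / +1.1547)
    (0,7) via x @ 0.3000  # hit
  → r_3 = 0.3000
beam 4: φ=0°, α=165°
  direction (-0.9659, 0.2588); cell (1,7); t to first gridline: x 0.1553, y 2.0864 (then +1.0353 / +3.8637)
    (0,7) via x @ 0.1553  # hit
  → r_4 = 0.1553
beam 5: φ=45°, α=210°
  direction (-0.8660, -0.5000); cell (1,7); t to first gridline: x 0.1732, y 0.9200 (then +1.1547 / +2.0000)
    (0,7) via x @ 0.1732  # hit
  → r_5 = 0.1732
beam 6: φ=90°, α=255°
  direction (-0.2588, -0.9659); cell (1,7); t to first gridline: x 0.5796, y 0.4762 (then +3.8637 / +1.0353)
    (1,6) via y @ 0.4762  # hit
  → r_6 = 0.4762
beam 7: φ=135°, α=300°
  direction (0.5000, -0.8660); cell (1,7); t to first gridline: x 1.7000, y 0.5312 (then +2.0000 / +1.1547)
    (1,6) via y @ 0.5312  # hit
  → r_7 = 0.5312

ranges = [1.0800, 0.5590, 0.3000, 0.1553, 0.1732, 0.4762, 0.5312]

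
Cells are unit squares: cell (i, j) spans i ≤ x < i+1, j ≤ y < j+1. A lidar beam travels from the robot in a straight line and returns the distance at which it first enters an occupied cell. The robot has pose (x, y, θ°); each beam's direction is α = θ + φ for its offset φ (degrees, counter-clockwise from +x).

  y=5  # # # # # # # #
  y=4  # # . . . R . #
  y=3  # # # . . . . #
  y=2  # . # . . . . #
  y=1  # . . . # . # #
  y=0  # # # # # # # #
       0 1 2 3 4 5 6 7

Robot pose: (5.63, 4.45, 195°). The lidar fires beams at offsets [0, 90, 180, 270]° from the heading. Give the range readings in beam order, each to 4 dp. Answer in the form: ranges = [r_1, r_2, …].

ranges = [2.7228, 2.5364, 1.4183, 0.5694]

beam 1: φ=0°, α=195°
  direction (-0.9659, -0.2588); cell (5,4); t to first gridline: x 0.6522, y 1.7387 (then +1.0353 / +3.8637)
    (4,4) via x @ 0.6522
    (3,4) via x @ 1.6875
    (3,3) via y @ 1.7387
    (2,3) via x @ 2.7228  # hit
  → r_1 = 2.7228
beam 2: φ=90°, α=285°
  direction (0.2588, -0.9659); cell (5,4); t to first gridline: x 1.4296, y 0.4659 (then +3.8637 / +1.0353)
    (5,3) via y @ 0.4659
    (6,3) via x @ 1.4296
    (6,2) via y @ 1.5012
    (6,1) via y @ 2.5364  # hit
  → r_2 = 2.5364
beam 3: φ=180°, α=15°
  direction (0.9659, 0.2588); cell (5,4); t to first gridline: x 0.3831, y 2.1250 (then +1.0353 / +3.8637)
    (6,4) via x @ 0.3831
    (7,4) via x @ 1.4183  # hit
  → r_3 = 1.4183
beam 4: φ=270°, α=105°
  direction (-0.2588, 0.9659); cell (5,4); t to first gridline: x 2.4341, y 0.5694 (then +3.8637 / +1.0353)
    (5,5) via y @ 0.5694  # hit
  → r_4 = 0.5694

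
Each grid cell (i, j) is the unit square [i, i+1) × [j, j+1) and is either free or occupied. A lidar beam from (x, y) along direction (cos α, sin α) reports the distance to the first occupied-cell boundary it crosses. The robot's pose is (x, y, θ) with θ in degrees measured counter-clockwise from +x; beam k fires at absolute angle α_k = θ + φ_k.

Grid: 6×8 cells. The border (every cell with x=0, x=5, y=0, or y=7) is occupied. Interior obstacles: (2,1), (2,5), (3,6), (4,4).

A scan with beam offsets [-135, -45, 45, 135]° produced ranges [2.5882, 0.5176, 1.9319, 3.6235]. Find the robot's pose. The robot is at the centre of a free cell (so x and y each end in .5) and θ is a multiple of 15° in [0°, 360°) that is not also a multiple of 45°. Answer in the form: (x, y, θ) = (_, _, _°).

Enumerate (i+0.5, j+0.5, θ) over the 20 free cells and 16 admissible headings. For each, cast all 4 beams and compare to the given ranges.
  (2.5, 2.5, 345°): beam 1 = 1.7321 ≠ 2.5882 ✗
  (3.5, 1.5, 300°): beam 1 = 0.5176 ≠ 2.5882 ✗
  (4.5, 6.5, 330°): beam 1 = 0.5176 ≠ 2.5882 ✗
  (4.5, 2.5, 330°): beam 1 = 1.9319 ≠ 2.5882 ✗
  …
  (1.5, 4.5, 210°): r_1=2.5882, r_2=0.5176, r_3=1.9319, r_4=3.6235 — all match ✓
No second candidate reproduces the full scan.

(x, y, θ) = (1.5, 4.5, 210°)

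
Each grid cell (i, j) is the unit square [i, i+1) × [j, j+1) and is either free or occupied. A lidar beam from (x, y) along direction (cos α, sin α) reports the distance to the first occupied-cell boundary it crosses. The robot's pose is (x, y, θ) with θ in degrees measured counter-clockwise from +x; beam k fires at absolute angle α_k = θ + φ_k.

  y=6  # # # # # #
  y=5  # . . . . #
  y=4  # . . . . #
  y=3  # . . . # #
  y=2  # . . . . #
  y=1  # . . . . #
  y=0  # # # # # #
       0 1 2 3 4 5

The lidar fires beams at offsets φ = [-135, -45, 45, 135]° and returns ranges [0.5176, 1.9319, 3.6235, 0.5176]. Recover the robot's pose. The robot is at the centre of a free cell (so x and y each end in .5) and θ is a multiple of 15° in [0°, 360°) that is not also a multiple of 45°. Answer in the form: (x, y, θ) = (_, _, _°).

The pose lattice has 19·16 = 304 candidates. Test each by forward raycasting.
  (2.5, 1.5, 120°): beam 1 = 1.9319 ≠ 0.5176 ✗
  (2.5, 2.5, 165°): beam 1 = 1.7321 ≠ 0.5176 ✗
  (3.5, 4.5, 285°): beam 1 = 2.8868 ≠ 0.5176 ✗
  (1.5, 5.5, 120°): beam 1 = 3.6235 ≠ 0.5176 ✗
  …
  (1.5, 5.5, 300°): r_1=0.5176, r_2=1.9319, r_3=3.6235, r_4=0.5176 — all match ✓
Only this pose fits every beam.

(x, y, θ) = (1.5, 5.5, 300°)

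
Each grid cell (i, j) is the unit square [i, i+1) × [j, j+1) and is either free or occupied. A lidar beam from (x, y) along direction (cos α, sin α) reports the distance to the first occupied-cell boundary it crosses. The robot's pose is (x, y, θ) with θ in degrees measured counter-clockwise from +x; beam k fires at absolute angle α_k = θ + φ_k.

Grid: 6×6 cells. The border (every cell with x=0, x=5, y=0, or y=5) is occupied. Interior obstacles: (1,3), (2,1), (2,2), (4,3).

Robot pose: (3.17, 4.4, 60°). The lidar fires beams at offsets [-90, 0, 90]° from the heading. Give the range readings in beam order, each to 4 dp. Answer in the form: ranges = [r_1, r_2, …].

beam 1: φ=-90°, α=330°
  direction (0.8660, -0.5000); cell (3,4); t to first gridline: x 0.9584, y 0.8000 (then +1.1547 / +2.0000)
    (3,3) via y @ 0.8000
    (4,3) via x @ 0.9584  # hit
  → r_1 = 0.9584
beam 2: φ=0°, α=60°
  direction (0.5000, 0.8660); cell (3,4); t to first gridline: x 1.6600, y 0.6928 (then +2.0000 / +1.1547)
    (3,5) via y @ 0.6928  # hit
  → r_2 = 0.6928
beam 3: φ=90°, α=150°
  direction (-0.8660, 0.5000); cell (3,4); t to first gridline: x 0.1963, y 1.2000 (then +1.1547 / +2.0000)
    (2,4) via x @ 0.1963
    (2,5) via y @ 1.2000  # hit
  → r_3 = 1.2000

ranges = [0.9584, 0.6928, 1.2000]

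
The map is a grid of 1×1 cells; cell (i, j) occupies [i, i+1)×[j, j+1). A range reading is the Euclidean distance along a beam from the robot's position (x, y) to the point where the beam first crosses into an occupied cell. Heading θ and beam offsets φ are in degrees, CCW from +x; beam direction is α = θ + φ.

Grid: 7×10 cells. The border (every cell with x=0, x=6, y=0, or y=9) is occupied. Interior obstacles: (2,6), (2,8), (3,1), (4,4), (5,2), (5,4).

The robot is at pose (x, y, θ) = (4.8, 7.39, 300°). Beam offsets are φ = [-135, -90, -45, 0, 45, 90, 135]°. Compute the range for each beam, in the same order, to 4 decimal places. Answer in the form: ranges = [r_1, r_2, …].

ranges = [2.3569, 2.0785, 2.4743, 2.4000, 1.2423, 1.3856, 1.6668]

beam 1: φ=-135°, α=165°
  d=(-0.9659,0.2588)  start (4,7)  tX=0.8282 tY=2.3569  stride 1/|dx|=1.0353 1/|dy|=3.8637
    cross x-line → (3,7), t=0.8282
    cross x-line → (2,7), t=1.8635
    cross y-line → (2,8), t=2.3569 (wall)
  → r_1 = 2.3569
beam 2: φ=-90°, α=210°
  d=(-0.8660,-0.5000)  start (4,7)  tX=0.9238 tY=0.7800  stride 1/|dx|=1.1547 1/|dy|=2.0000
    cross y-line → (4,6), t=0.7800
    cross x-line → (3,6), t=0.9238
    cross x-line → (2,6), t=2.0785 (wall)
  → r_2 = 2.0785
beam 3: φ=-45°, α=255°
  d=(-0.2588,-0.9659)  start (4,7)  tX=3.0910 tY=0.4038  stride 1/|dx|=3.8637 1/|dy|=1.0353
    cross y-line → (4,6), t=0.4038
    cross y-line → (4,5), t=1.4390
    cross y-line → (4,4), t=2.4743 (wall)
  → r_3 = 2.4743
beam 4: φ=0°, α=300°
  d=(0.5000,-0.8660)  start (4,7)  tX=0.4000 tY=0.4503  stride 1/|dx|=2.0000 1/|dy|=1.1547
    cross x-line → (5,7), t=0.4000
    cross y-line → (5,6), t=0.4503
    cross y-line → (5,5), t=1.6050
    cross x-line → (6,5), t=2.4000 (wall)
  → r_4 = 2.4000
beam 5: φ=45°, α=345°
  d=(0.9659,-0.2588)  start (4,7)  tX=0.2071 tY=1.5068  stride 1/|dx|=1.0353 1/|dy|=3.8637
    cross x-line → (5,7), t=0.2071
    cross x-line → (6,7), t=1.2423 (wall)
  → r_5 = 1.2423
beam 6: φ=90°, α=30°
  d=(0.8660,0.5000)  start (4,7)  tX=0.2309 tY=1.2200  stride 1/|dx|=1.1547 1/|dy|=2.0000
    cross x-line → (5,7), t=0.2309
    cross y-line → (5,8), t=1.2200
    cross x-line → (6,8), t=1.3856 (wall)
  → r_6 = 1.3856
beam 7: φ=135°, α=75°
  d=(0.2588,0.9659)  start (4,7)  tX=0.7727 tY=0.6315  stride 1/|dx|=3.8637 1/|dy|=1.0353
    cross y-line → (4,8), t=0.6315
    cross x-line → (5,8), t=0.7727
    cross y-line → (5,9), t=1.6668 (wall)
  → r_7 = 1.6668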